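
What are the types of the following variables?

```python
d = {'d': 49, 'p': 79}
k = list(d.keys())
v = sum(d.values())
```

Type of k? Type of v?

list(...) returns list; sum of int values returns int

list, int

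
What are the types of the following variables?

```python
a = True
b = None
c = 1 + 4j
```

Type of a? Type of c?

a is bool; c is complex

bool, complex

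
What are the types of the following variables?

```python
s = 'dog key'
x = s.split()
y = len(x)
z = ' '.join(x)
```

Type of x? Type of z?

str.split() returns list; str.join() returns str

list, str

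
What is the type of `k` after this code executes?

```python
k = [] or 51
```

'or' returns first truthy value (51, which is int)

int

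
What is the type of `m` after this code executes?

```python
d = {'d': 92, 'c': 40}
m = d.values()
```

.values() returns a dict_values view object

dict_values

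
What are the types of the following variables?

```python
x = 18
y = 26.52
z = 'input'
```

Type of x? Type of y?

x is int; y is float

int, float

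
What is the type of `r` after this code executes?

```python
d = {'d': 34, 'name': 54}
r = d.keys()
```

.keys() returns a dict_keys view object

dict_keys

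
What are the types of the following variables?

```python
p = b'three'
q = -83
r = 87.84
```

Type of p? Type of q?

p is bytes; q is int

bytes, int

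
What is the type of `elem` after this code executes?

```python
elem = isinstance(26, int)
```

isinstance() returns bool

bool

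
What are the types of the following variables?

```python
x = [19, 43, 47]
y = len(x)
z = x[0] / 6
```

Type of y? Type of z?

len() returns int; int / int returns float

int, float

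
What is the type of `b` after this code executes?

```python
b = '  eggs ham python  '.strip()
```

str.strip() returns str

str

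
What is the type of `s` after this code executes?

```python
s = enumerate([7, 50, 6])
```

enumerate() returns an enumerate iterator object

enumerate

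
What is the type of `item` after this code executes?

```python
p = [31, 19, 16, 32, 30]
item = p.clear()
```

list.clear() returns None

NoneType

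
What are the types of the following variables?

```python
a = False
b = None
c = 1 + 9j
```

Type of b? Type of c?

b is NoneType; c is complex

NoneType, complex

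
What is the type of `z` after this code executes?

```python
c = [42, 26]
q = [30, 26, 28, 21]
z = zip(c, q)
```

zip() returns a zip iterator object

zip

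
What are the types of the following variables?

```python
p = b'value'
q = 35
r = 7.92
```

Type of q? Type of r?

q is int; r is float

int, float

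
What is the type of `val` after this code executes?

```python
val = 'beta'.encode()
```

str.encode() returns bytes

bytes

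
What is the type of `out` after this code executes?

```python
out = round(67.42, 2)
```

round() with ndigits arg returns float

float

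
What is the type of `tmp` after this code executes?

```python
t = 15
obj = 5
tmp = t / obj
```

int / int always returns float in Python 3 (15 / 5 = 3)

float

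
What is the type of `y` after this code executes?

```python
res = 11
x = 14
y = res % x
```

int % int returns int (11 % 14 = 11)

int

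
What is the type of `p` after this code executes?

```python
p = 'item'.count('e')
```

str.count() returns int

int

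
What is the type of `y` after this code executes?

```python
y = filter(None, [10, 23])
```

filter() returns a filter iterator object

filter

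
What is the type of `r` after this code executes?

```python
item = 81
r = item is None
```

'is' comparison returns bool

bool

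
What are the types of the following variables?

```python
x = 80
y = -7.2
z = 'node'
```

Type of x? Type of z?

x is int; z is str

int, str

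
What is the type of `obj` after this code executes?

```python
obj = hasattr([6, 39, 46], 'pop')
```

hasattr() returns bool

bool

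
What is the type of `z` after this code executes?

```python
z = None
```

None has type NoneType

NoneType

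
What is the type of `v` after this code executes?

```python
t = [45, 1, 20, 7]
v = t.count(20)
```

list.count() returns int

int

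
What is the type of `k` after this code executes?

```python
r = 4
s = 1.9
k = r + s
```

int + float returns float (4 + 1.9 = 5.9)

float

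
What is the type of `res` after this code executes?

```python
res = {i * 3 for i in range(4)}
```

A set comprehension {expr for x in iterable} produces a set

set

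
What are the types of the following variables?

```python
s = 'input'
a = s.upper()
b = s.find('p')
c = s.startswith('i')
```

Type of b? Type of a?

str.find() returns int; str.upper() returns str

int, str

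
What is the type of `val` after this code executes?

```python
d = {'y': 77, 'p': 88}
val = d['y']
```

Accessing dict[str, int] with key 'y' returns int value 77

int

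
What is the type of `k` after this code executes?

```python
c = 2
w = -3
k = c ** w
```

int ** negative int returns float

float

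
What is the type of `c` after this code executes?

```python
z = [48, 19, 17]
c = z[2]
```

Indexing a list of ints returns int (z[2] = 17)

int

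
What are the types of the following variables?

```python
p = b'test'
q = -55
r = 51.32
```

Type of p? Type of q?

p is bytes; q is int

bytes, int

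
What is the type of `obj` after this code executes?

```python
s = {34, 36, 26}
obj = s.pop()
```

Popping from a set of ints returns int

int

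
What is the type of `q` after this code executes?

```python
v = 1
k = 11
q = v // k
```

int // int returns int (1 // 11 = 0)

int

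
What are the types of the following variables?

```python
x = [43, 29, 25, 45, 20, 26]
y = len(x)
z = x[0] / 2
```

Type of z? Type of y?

int / int returns float; len() returns int

float, int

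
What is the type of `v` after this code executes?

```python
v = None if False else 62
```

Ternary: condition is False, else branch (62) taken → int

int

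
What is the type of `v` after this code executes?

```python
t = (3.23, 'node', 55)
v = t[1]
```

Index 1 of tuple is 'node' which is str

str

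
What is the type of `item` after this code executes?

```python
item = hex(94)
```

hex() returns str representation

str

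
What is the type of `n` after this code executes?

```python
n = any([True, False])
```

any() returns bool

bool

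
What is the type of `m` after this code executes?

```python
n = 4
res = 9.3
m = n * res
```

int * float returns float (4 * 9.3 = 37.2)

float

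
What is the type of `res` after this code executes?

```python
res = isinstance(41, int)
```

isinstance() returns bool

bool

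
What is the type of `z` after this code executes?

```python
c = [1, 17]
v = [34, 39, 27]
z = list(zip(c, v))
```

list(zip(...)) returns a list of tuples

list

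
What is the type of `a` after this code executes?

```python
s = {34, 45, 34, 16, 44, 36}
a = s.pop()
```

Popping from a set of ints returns int

int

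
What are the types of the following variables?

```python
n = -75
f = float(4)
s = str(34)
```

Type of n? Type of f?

n is int; f is float

int, float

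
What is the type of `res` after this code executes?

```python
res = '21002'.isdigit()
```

str.isdigit() returns bool

bool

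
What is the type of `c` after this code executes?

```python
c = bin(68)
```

bin() returns str representation

str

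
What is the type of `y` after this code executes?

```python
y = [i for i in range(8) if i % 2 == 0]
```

A list comprehension [...] produces a list

list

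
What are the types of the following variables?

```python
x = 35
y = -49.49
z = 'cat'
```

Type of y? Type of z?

y is float; z is str

float, str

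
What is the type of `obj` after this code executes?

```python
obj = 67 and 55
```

'and' returns the last value when all truthy (55, which is int)

int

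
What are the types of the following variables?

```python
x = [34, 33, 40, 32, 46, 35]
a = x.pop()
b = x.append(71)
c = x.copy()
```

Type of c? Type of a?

list.copy() returns list; list.pop() returns the element (int)

list, int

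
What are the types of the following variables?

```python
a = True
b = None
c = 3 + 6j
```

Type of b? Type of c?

b is NoneType; c is complex

NoneType, complex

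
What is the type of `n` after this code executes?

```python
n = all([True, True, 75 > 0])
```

all() returns bool

bool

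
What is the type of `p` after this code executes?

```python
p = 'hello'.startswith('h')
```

str.startswith() returns bool

bool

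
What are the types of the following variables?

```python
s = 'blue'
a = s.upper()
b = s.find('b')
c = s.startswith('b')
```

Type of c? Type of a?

str.startswith() returns bool; str.upper() returns str

bool, str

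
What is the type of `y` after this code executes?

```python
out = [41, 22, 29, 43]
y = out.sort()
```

list.sort() returns None (sorts in place)

NoneType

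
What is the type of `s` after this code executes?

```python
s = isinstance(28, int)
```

isinstance() returns bool

bool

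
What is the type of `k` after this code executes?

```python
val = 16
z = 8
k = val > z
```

Comparison operators return bool

bool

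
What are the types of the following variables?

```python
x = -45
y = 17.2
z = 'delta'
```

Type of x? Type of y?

x is int; y is float

int, float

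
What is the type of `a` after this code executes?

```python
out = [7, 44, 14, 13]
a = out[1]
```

Indexing a list of ints returns int (out[1] = 44)

int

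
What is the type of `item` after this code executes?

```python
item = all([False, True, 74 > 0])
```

all() returns bool

bool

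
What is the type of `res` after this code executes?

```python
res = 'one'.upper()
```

str.upper() returns str

str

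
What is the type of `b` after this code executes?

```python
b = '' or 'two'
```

'or' returns first truthy value ('two', which is str)

str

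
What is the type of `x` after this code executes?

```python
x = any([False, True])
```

any() returns bool

bool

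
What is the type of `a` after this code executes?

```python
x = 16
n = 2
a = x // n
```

int // int returns int (16 // 2 = 8)

int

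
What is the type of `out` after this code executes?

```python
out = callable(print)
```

callable() returns bool

bool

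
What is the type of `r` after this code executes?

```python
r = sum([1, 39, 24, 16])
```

sum() of ints returns int

int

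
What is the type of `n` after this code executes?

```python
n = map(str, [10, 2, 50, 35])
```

map() returns a map iterator object

map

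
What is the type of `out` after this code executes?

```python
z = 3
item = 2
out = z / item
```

int / int always returns float in Python 3 (3 / 2 = 1.5)

float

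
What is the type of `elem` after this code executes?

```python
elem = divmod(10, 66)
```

divmod() returns a tuple (quotient, remainder)

tuple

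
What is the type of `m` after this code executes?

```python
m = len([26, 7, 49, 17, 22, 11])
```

len() always returns int

int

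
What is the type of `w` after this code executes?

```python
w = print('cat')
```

print() returns None

NoneType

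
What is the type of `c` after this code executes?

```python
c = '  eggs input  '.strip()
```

str.strip() returns str

str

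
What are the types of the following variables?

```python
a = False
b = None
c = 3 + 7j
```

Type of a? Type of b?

a is bool; b is NoneType

bool, NoneType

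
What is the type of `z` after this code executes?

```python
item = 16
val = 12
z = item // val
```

int // int returns int (16 // 12 = 1)

int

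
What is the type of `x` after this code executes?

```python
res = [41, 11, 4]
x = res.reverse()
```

list.reverse() returns None

NoneType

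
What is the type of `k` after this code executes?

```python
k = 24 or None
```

'or' returns first truthy value (24, int)

int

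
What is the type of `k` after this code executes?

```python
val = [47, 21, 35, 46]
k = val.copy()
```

list.copy() returns list

list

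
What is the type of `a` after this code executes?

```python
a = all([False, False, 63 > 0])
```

all() returns bool

bool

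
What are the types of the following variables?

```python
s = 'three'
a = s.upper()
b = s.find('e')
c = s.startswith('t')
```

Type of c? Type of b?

str.startswith() returns bool; str.find() returns int

bool, int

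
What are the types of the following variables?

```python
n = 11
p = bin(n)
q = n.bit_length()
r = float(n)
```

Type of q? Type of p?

int.bit_length() returns int; bin() returns str

int, str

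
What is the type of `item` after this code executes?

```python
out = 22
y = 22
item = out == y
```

Equality comparison returns bool

bool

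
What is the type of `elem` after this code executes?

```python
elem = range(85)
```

range() returns a range object

range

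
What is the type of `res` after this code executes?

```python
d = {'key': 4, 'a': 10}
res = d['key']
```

Accessing dict[str, int] with key 'key' returns int value 4

int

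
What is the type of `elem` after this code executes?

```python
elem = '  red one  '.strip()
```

str.strip() returns str

str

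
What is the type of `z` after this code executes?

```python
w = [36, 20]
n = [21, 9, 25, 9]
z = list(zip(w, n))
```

list(zip(...)) returns a list of tuples

list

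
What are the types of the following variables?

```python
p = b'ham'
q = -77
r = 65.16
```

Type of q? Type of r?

q is int; r is float

int, float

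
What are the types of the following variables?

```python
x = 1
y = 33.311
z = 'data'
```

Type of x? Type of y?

x is int; y is float

int, float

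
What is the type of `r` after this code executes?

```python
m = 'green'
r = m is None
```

'is' comparison returns bool

bool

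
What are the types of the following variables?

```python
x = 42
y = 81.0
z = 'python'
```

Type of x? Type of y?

x is int; y is float

int, float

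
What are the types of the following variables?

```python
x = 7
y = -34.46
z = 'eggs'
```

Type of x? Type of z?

x is int; z is str

int, str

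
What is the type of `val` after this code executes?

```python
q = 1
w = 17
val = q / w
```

int / int always returns float in Python 3 (1 / 17 = 0.0588235)

float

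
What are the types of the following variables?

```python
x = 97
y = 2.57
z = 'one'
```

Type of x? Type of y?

x is int; y is float

int, float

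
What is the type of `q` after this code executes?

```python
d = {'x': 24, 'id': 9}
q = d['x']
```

Accessing dict[str, int] with key 'x' returns int value 24

int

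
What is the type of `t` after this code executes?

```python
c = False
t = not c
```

'not' always returns bool

bool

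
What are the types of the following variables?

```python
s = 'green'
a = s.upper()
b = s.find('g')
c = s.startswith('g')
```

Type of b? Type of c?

str.find() returns int; str.startswith() returns bool

int, bool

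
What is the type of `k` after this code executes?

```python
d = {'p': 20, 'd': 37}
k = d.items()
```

dict.items() returns a dict_items view

dict_items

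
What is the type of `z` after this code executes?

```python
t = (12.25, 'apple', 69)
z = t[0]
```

Index 0 of tuple is 12.25 which is float

float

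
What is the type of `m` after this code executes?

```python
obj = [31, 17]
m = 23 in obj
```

'in' operator returns bool

bool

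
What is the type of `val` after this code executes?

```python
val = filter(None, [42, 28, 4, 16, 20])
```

filter() returns a filter iterator object

filter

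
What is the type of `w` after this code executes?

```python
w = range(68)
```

range() returns a range object

range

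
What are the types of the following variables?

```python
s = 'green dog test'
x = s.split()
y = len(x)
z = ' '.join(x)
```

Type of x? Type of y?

str.split() returns list; len() returns int

list, int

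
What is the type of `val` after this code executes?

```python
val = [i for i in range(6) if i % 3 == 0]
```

A list comprehension [...] produces a list

list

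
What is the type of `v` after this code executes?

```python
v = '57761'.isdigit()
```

str.isdigit() returns bool

bool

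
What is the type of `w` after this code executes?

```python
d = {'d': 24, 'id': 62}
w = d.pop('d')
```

dict.pop() returns the value (int)

int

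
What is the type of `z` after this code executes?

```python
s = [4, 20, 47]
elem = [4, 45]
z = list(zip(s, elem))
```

list(zip(...)) returns a list of tuples

list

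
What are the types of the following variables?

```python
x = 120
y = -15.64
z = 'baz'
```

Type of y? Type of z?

y is float; z is str

float, str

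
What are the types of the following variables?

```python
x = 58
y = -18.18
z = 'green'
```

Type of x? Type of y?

x is int; y is float

int, float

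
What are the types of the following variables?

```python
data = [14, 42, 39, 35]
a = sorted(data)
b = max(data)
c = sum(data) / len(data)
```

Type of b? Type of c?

max of ints returns int; int / int returns float

int, float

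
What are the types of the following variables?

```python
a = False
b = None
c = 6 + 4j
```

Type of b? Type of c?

b is NoneType; c is complex

NoneType, complex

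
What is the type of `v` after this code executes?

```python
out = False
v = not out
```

'not' always returns bool

bool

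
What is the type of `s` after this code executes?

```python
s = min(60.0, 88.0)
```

min() of floats returns float

float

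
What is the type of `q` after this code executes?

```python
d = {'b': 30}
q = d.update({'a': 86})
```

dict.update() returns None

NoneType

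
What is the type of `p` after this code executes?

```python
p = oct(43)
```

oct() returns str representation

str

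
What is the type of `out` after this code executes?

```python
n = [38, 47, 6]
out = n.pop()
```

list.pop() returns the popped element (int here)

int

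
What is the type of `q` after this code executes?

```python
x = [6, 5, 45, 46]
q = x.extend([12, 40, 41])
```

list.extend() returns None

NoneType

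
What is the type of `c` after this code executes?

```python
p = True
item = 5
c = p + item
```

bool + int returns int (True is 1, so 1 + 5 = 6)

int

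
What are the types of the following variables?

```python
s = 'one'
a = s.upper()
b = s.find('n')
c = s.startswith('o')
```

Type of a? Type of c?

str.upper() returns str; str.startswith() returns bool

str, bool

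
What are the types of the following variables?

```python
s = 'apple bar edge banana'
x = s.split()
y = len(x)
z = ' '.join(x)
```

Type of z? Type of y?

str.join() returns str; len() returns int

str, int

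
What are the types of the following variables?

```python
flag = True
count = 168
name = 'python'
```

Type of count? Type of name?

count is int; name is str

int, str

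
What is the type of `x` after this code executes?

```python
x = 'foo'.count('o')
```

str.count() returns int

int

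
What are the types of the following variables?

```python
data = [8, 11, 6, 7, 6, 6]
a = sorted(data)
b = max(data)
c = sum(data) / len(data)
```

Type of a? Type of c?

sorted() returns list; int / int returns float

list, float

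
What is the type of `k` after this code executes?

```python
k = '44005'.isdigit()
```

str.isdigit() returns bool

bool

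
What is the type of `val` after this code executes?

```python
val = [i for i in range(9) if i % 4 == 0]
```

A list comprehension [...] produces a list

list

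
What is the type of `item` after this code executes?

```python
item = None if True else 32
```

Ternary: condition is True, if branch (None) taken → NoneType

NoneType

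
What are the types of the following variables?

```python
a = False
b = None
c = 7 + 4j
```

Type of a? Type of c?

a is bool; c is complex

bool, complex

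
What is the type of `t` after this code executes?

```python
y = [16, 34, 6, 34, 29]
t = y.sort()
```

list.sort() returns None (sorts in place)

NoneType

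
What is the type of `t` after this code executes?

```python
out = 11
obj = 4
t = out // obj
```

int // int returns int (11 // 4 = 2)

int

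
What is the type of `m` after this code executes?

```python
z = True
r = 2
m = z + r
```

bool + int returns int (True is 1, so 1 + 2 = 3)

int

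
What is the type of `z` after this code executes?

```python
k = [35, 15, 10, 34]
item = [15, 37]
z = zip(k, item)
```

zip() returns a zip iterator object

zip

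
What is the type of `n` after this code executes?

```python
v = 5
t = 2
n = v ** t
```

int ** positive int returns int (5 ** 2 = 25)

int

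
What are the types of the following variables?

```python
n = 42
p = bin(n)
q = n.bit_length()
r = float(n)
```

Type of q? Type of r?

int.bit_length() returns int; float() returns float

int, float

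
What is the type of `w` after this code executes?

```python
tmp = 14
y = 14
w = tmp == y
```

Equality comparison returns bool

bool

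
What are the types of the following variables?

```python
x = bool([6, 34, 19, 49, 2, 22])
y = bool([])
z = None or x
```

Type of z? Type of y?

None or <bool> returns the bool; bool() returns bool

bool, bool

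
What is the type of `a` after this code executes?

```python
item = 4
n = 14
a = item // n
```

int // int returns int (4 // 14 = 0)

int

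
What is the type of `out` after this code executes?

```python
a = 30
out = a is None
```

'is' comparison returns bool

bool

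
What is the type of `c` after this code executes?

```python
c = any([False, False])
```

any() returns bool

bool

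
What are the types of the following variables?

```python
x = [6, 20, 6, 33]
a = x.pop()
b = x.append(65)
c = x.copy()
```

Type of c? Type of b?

list.copy() returns list; list.append() returns None

list, NoneType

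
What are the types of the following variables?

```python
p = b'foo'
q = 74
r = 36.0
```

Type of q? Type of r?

q is int; r is float

int, float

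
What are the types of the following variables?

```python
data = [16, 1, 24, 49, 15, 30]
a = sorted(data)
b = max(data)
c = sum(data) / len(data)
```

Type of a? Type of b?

sorted() returns list; max of ints returns int

list, int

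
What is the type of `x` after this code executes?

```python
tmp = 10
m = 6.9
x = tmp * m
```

int * float returns float (10 * 6.9 = 69.0)

float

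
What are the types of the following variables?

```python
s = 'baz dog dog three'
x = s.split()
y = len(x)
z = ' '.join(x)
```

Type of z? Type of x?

str.join() returns str; str.split() returns list

str, list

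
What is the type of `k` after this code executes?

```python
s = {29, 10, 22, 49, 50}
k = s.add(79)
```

set.add() returns None (mutates in place)

NoneType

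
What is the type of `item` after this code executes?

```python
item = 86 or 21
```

'or' returns the first truthy value (86, which is int)

int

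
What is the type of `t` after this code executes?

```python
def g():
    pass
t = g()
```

A function with no return statement returns None

NoneType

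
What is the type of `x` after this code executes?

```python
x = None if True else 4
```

Ternary: condition is True, if branch (None) taken → NoneType

NoneType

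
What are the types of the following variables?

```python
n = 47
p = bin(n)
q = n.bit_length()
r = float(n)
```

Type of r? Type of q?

float() returns float; int.bit_length() returns int

float, int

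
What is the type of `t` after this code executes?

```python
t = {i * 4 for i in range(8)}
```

A set comprehension {expr for x in iterable} produces a set

set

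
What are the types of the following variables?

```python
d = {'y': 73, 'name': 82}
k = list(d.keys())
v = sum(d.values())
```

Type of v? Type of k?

sum of int values returns int; list(...) returns list

int, list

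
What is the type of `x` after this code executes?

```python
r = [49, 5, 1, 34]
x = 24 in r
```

'in' operator returns bool

bool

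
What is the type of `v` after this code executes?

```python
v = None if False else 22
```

Ternary: condition is False, else branch (22) taken → int

int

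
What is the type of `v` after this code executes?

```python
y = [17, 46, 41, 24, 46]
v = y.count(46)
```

list.count() returns int

int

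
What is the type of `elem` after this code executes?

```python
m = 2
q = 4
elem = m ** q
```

int ** positive int returns int (2 ** 4 = 16)

int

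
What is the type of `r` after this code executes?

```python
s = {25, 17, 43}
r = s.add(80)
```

set.add() returns None (mutates in place)

NoneType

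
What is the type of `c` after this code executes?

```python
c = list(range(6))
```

list(range(...)) returns list

list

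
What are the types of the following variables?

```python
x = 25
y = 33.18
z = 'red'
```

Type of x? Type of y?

x is int; y is float

int, float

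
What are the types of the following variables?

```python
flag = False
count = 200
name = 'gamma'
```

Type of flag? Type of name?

flag is bool; name is str

bool, str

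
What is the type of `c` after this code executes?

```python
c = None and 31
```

'and' returns first falsy value (None)

NoneType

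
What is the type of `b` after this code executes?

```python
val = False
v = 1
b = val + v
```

bool + int returns int (False is 0, so 0 + 1 = 1)

int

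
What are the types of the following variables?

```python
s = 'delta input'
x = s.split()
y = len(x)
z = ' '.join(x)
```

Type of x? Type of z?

str.split() returns list; str.join() returns str

list, str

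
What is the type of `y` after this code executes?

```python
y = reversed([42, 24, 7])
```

reversed() on a list returns a list_reverseiterator

list_reverseiterator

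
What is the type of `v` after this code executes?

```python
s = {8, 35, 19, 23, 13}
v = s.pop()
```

Popping from a set of ints returns int

int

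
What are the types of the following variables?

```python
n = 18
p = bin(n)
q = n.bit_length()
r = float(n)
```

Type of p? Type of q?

bin() returns str; int.bit_length() returns int

str, int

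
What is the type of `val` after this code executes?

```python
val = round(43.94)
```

round() with no ndigits arg returns int

int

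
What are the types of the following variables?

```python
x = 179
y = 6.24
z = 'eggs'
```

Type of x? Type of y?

x is int; y is float

int, float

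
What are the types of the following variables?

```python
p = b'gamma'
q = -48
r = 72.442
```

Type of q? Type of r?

q is int; r is float

int, float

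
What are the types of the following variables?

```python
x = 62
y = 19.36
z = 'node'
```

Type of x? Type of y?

x is int; y is float

int, float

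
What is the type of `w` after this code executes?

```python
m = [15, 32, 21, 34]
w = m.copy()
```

list.copy() returns list

list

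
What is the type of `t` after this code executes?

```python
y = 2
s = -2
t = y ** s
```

int ** negative int returns float

float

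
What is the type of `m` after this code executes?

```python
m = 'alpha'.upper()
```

str.upper() returns str

str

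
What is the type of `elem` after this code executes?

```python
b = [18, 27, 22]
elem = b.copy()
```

list.copy() returns list

list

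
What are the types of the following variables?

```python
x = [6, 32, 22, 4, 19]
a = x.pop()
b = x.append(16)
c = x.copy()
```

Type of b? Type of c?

list.append() returns None; list.copy() returns list

NoneType, list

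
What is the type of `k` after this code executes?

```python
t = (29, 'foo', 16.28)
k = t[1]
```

Index 1 of tuple is 'foo' which is str

str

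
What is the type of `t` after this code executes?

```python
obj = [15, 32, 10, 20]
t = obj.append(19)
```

list.append() returns None (mutates in place)

NoneType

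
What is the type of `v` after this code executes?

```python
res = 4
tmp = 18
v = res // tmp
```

int // int returns int (4 // 18 = 0)

int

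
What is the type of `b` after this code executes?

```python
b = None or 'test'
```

'or' with None returns the other value ('test', str)

str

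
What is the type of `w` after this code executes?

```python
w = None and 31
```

'and' returns first falsy value (None)

NoneType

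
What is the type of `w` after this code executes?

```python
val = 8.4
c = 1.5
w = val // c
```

float // float returns float (floor division preserves float type)

float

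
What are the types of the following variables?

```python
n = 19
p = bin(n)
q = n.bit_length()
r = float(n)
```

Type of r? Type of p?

float() returns float; bin() returns str

float, str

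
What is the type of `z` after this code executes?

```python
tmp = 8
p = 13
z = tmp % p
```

int % int returns int (8 % 13 = 8)

int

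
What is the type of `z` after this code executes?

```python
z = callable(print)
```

callable() returns bool

bool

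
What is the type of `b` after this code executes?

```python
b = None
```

None has type NoneType

NoneType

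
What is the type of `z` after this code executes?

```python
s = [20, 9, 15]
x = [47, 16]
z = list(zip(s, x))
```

list(zip(...)) returns a list of tuples

list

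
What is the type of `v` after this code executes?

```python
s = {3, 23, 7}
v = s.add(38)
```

set.add() returns None (mutates in place)

NoneType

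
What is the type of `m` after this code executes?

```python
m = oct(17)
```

oct() returns str representation

str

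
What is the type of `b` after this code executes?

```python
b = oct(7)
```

oct() returns str representation

str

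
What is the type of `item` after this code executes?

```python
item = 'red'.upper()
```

str.upper() returns str

str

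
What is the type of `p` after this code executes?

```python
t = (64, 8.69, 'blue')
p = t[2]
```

Index 2 of tuple is 'blue' which is str

str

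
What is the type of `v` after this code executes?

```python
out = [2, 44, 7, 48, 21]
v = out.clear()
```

list.clear() returns None

NoneType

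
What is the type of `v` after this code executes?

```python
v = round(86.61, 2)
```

round() with ndigits arg returns float

float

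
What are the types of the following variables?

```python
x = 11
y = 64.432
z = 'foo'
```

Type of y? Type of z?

y is float; z is str

float, str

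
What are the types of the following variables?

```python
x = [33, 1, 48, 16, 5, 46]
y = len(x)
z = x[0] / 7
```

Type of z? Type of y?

int / int returns float; len() returns int

float, int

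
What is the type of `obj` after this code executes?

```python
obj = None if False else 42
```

Ternary: condition is False, else branch (42) taken → int

int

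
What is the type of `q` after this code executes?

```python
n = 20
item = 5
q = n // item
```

int // int returns int (20 // 5 = 4)

int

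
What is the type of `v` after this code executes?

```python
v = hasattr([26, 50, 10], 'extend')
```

hasattr() returns bool

bool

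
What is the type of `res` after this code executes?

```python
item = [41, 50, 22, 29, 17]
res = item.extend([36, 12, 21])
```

list.extend() returns None

NoneType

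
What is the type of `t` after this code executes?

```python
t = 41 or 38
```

'or' returns the first truthy value (41, which is int)

int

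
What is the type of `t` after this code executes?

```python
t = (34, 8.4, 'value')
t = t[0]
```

Index 0 of tuple is 34 which is int

int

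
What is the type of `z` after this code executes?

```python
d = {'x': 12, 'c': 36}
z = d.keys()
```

.keys() returns a dict_keys view object

dict_keys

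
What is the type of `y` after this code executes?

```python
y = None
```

None has type NoneType

NoneType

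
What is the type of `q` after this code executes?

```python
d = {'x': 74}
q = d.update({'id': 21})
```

dict.update() returns None

NoneType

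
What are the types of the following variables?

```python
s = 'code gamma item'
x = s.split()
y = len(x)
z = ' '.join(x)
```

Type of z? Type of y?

str.join() returns str; len() returns int

str, int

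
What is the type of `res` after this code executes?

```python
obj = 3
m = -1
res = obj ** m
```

int ** negative int returns float

float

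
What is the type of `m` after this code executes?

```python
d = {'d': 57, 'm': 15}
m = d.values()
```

.values() returns a dict_values view object

dict_values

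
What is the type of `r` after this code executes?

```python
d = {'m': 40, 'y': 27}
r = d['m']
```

Accessing dict[str, int] with key 'm' returns int value 40

int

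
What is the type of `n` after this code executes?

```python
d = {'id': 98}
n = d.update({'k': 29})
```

dict.update() returns None

NoneType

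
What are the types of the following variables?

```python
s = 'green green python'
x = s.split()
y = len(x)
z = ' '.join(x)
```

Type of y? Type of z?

len() returns int; str.join() returns str

int, str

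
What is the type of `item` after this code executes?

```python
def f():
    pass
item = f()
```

A function with no return statement returns None

NoneType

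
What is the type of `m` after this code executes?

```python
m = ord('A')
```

ord() returns int (Unicode code point)

int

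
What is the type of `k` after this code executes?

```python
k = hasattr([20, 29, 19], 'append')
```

hasattr() returns bool

bool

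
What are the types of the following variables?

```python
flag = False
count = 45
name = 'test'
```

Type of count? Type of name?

count is int; name is str

int, str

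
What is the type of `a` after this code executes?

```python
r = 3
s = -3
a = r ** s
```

int ** negative int returns float

float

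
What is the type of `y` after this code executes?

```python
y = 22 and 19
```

'and' returns the last value when all truthy (19, which is int)

int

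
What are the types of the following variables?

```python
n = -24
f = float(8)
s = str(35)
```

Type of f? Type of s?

f is float; s is str

float, str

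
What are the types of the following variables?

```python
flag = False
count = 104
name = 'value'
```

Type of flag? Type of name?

flag is bool; name is str

bool, str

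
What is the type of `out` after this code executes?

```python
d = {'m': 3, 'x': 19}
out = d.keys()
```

.keys() returns a dict_keys view object

dict_keys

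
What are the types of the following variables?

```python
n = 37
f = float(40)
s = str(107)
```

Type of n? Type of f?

n is int; f is float

int, float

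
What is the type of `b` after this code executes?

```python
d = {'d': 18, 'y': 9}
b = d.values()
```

.values() returns a dict_values view object

dict_values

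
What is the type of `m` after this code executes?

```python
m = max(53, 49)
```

max() of ints returns int

int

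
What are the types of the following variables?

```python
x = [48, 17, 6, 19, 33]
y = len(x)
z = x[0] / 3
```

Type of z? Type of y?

int / int returns float; len() returns int

float, int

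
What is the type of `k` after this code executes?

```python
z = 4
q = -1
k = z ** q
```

int ** negative int returns float

float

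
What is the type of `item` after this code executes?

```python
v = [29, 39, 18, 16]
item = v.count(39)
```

list.count() returns int

int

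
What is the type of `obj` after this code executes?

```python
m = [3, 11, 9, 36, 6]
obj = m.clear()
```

list.clear() returns None

NoneType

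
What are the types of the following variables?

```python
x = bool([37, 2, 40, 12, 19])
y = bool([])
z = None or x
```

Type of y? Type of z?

bool() returns bool; None or <bool> returns the bool

bool, bool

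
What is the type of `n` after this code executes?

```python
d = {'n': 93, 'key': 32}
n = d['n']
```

Accessing dict[str, int] with key 'n' returns int value 93

int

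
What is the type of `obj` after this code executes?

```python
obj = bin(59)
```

bin() returns str representation

str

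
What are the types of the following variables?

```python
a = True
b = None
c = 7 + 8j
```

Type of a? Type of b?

a is bool; b is NoneType

bool, NoneType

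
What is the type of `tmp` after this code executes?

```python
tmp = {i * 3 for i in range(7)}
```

A set comprehension {expr for x in iterable} produces a set

set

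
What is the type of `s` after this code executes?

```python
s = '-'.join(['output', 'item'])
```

str.join() returns str

str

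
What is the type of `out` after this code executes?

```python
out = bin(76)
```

bin() returns str representation

str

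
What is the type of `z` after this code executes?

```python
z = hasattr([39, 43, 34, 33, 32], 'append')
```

hasattr() returns bool

bool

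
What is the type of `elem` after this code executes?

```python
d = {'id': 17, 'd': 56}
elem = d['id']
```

Accessing dict[str, int] with key 'id' returns int value 17

int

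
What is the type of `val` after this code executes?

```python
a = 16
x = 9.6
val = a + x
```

int + float returns float (16 + 9.6 = 25.6)

float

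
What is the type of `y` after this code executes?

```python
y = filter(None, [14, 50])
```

filter() returns a filter iterator object

filter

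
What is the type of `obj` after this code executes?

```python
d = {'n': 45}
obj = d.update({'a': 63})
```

dict.update() returns None

NoneType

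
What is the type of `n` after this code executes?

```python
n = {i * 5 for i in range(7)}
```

A set comprehension {expr for x in iterable} produces a set

set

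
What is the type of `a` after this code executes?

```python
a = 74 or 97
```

'or' returns the first truthy value (74, which is int)

int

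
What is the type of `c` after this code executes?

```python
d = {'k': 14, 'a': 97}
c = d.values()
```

.values() returns a dict_values view object

dict_values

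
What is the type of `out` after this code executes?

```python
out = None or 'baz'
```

'or' with None returns the other value ('baz', str)

str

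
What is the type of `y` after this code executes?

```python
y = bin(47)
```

bin() returns str representation

str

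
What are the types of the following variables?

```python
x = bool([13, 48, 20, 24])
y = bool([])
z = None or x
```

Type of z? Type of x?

None or <bool> returns the bool; bool() returns bool

bool, bool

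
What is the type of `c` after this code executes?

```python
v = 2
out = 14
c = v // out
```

int // int returns int (2 // 14 = 0)

int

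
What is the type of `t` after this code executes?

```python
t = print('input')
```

print() returns None

NoneType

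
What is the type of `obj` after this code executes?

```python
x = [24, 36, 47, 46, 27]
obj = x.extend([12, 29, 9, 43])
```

list.extend() returns None

NoneType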